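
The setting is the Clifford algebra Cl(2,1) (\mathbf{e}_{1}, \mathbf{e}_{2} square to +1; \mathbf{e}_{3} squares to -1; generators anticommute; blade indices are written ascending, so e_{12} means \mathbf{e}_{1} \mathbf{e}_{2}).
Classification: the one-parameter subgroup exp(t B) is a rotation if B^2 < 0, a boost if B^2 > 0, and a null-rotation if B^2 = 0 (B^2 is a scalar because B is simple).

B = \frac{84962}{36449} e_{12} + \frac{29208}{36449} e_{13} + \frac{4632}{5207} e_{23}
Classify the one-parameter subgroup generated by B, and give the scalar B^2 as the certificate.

B^2 term by term: the squares give (\frac{84962}{36449})^2*(e_{12})^2 + (\frac{29208}{36449})^2*(e_{13})^2 + (\frac{4632}{5207})^2*(e_{23})^2 = \frac{7218541444}{1328529601}*(-1) + \frac{853107264}{1328529601}*(+1) + \frac{21455424}{27112849}*(+1) = -4 (each basis 2-blade squares to minus the product of its generators' squares); cross terms between blades sharing an index anticommute and cancel. So B^2 = -4.
Answer: rotation, certificate B^2 = -4. Certificate logic: -4 is a conjugation-invariant scalar, so its sign fixes rotation versus boost versus null-rotation outright.


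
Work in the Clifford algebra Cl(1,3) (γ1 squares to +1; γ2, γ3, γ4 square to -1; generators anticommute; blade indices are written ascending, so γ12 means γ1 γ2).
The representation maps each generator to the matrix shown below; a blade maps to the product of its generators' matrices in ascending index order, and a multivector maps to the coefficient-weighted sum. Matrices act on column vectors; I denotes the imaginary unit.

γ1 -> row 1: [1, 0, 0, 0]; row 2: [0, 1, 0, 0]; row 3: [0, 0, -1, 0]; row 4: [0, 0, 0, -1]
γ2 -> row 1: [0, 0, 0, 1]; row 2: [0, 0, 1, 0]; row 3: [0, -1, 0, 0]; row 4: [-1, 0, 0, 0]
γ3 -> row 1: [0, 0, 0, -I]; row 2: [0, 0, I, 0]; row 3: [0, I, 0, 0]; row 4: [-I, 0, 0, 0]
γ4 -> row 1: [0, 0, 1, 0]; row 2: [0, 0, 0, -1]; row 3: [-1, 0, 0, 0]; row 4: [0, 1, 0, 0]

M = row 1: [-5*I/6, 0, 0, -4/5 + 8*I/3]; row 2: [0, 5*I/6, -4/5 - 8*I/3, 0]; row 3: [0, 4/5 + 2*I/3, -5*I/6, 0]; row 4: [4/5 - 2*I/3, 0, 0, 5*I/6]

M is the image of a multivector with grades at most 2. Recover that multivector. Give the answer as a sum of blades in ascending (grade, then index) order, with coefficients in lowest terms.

Method: the blade images are trace-orthogonal — tr(rho(e_A) rho(e_B)^-1) = 4 if A = B and 0 otherwise — and rho(e_A)^-1 = (e_A)^2 * rho(e_A) with (e_A)^2 = +1 or -1, so the coefficient of e_A in the preimage is (e_A)^2 * tr(M rho(e_A))/4.
Nonzero projections over blades of grade <= 2: γ2: (γ2)^2 = -1, tr(M rho(γ2)) = 16/5, coefficient -4/5; γ3: (γ3)^2 = -1, tr(M rho(γ3)) = 4, coefficient -1; γ13: (γ13)^2 = +1, tr(M rho(γ13)) = -20/3, coefficient -5/3; γ23: (γ23)^2 = -1, tr(M rho(γ23)) = -10/3, coefficient 5/6. Every other blade of grade <= 2 projects to 0.
Answer: -4/5*γ2 - γ3 - 5/3*γ13 + 5/6*γ23


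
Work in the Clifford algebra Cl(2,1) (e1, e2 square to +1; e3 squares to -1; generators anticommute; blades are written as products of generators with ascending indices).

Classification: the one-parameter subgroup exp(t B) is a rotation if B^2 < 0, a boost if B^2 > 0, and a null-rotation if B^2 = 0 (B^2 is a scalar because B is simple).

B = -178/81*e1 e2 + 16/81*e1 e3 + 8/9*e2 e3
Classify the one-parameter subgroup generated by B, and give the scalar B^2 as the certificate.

B^2 term by term: the squares give (-178/81)^2*(e1 e2)^2 + (16/81)^2*(e1 e3)^2 + (8/9)^2*(e2 e3)^2 = 31684/6561*(-1) + 256/6561*(+1) + 64/81*(+1) = -4 (each basis 2-blade squares to minus the product of its generators' squares); cross terms between blades sharing an index anticommute and cancel. So B^2 = -4.
Answer: rotation, certificate B^2 = -4. Key observation: B^2 = -4 is a conjugation invariant, so its sign decides the class regardless of the surface form of B.


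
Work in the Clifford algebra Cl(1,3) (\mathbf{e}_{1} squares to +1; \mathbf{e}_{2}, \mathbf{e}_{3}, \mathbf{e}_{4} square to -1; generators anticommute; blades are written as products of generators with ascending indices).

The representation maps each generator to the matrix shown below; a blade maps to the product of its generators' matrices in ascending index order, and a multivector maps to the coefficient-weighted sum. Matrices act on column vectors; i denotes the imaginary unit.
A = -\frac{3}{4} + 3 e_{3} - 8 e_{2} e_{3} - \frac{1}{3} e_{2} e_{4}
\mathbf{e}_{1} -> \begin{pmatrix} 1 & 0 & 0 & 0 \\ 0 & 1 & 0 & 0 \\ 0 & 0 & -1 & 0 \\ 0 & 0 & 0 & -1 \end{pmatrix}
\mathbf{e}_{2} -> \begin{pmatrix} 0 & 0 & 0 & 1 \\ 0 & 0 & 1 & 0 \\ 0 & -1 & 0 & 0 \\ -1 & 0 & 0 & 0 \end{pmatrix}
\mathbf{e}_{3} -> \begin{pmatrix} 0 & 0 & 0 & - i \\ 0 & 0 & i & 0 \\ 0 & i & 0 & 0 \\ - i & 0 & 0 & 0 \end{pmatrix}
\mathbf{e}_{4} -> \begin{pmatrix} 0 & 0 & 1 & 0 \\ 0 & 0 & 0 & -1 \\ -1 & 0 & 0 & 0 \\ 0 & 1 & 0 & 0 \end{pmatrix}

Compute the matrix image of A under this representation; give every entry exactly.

Bivector images (products of the table entries): rho(e_{2} e_{3}) = rho(\mathbf{e}_{2})rho(\mathbf{e}_{3}) = \begin{pmatrix} - i & 0 & 0 & 0 \\ 0 & i & 0 & 0 \\ 0 & 0 & - i & 0 \\ 0 & 0 & 0 & i \end{pmatrix}; rho(e_{2} e_{4}) = rho(\mathbf{e}_{2})rho(\mathbf{e}_{4}) = \begin{pmatrix} 0 & 1 & 0 & 0 \\ -1 & 0 & 0 & 0 \\ 0 & 0 & 0 & 1 \\ 0 & 0 & -1 & 0 \end{pmatrix}.
M = (-\frac{3}{4})*1 + (3)*rho(e_{3}) + (-8)*rho(e_{2} e_{3}) + (-\frac{1}{3})*rho(e_{2} e_{4}), summed entrywise (1 is the identity matrix):
Answer: \begin{pmatrix} - \frac{3}{4} + 8 i & - \frac{1}{3} & 0 & - 3 i \\ \frac{1}{3} & - \frac{3}{4} - 8 i & 3 i & 0 \\ 0 & 3 i & - \frac{3}{4} + 8 i & - \frac{1}{3} \\ - 3 i & 0 & \frac{1}{3} & - \frac{3}{4} - 8 i \end{pmatrix}


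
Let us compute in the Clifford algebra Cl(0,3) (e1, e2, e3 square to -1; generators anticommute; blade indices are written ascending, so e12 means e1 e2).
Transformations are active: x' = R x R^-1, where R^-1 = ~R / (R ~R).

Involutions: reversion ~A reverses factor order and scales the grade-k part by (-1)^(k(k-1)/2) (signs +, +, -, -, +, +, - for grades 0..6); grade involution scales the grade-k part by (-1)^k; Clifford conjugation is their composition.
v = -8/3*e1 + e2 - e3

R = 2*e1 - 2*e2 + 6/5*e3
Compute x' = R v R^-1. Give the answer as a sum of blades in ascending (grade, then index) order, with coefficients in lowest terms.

~R = 2*e1 - 2*e2 + 6/5*e3, and R ~R = -236/25, so R^-1 = ~R / (-236/25).
R v = 128/15 - 10/3*e12 + 6/5*e13 + 4/5*e23
Answer: -56/59*e1 + 463/177*e2 - 69/59*e3


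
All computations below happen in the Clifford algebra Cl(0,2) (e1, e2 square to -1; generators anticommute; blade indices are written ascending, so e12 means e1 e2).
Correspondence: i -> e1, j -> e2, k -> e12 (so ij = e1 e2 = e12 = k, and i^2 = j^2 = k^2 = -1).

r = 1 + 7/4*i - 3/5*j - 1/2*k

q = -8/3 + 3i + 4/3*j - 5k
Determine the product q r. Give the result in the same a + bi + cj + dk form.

In blades: q = -8/3 + 3*e1 + 4/3*e2 - 5*e12, r = 1 + 7/4*e1 - 3/5*e2 - 1/2*e12.
Distribute q over r term by term (generator squares from the signature, products reordered to ascending indices): (-8/3)*r = -8/3 - 14/3*e1 + 8/5*e2 + 4/3*e12; (3*e1)*r = -21/4 + 3*e1 + 3/2*e2 - 9/5*e12; (4/3*e2)*r = 4/5 - 2/3*e1 + 4/3*e2 - 7/3*e12; (-5*e12)*r = -5/2 - 3*e1 - 35/4*e2 - 5*e12.
Sum: -577/60 - 16/3*e1 - 259/60*e2 - 39/5*e12; translating back through the correspondence:
Answer: -577/60 - 16/3*i - 259/60*j - 39/5*k


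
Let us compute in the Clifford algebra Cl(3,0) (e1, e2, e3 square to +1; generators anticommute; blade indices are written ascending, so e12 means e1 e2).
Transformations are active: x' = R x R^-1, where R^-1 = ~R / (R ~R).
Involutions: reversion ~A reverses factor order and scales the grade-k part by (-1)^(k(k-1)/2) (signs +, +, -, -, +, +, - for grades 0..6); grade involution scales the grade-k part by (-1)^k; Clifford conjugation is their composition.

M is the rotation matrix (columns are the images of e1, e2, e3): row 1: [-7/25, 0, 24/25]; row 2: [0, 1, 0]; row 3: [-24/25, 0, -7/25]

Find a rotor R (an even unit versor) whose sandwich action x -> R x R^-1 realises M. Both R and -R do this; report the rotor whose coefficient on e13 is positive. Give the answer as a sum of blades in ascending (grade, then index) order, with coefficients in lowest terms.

Method: write R = a + b12*e12 + b13*e13 + b23*e23 with a^2 + b12^2 + b13^2 + b23^2 = 1 (so R^-1 = ~R). Expanding the columns R e_j ~R gives tr M = 4a^2 - 1 and, from the antisymmetric part, M21 - M12 = -4a*b12, M13 - M31 = 4a*b13, M32 - M23 = -4a*b23.
Here tr M = 11/25, so a^2 = (1 + tr M)/4 = 9/25 and a = ±3/5. Taking a = 3/5: M21 - M12 = 0, M13 - M31 = 48/25, M32 - M23 = 0, giving b12 = 0, b13 = 4/5, b23 = 0, i.e. R = 3/5 + 4/5*e13.
Its e13 coefficient is already positive.
Answer: 3/5 + 4/5*e13. Recall the cover is two-to-one: with M of trace 11/25, both preimages act alike, and the stated e13 sign chooses the sheet.


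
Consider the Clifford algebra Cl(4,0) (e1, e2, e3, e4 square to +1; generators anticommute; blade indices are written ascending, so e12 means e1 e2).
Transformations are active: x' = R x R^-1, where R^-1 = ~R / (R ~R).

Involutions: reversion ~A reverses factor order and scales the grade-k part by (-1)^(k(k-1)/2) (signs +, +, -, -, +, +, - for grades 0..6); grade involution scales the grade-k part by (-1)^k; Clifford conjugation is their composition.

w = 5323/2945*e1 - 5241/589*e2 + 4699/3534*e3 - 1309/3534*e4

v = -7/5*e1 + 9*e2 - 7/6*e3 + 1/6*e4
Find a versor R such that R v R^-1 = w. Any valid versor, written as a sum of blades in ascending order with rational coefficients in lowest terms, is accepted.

Construction: equal norms (both 37957/450) license R = v + w = 240/589*e1 + 60/589*e2 + 96/589*e3 - 120/589*e4 — nothing changes along that direction, while (v - w)/2 changes sign, so v maps onto w.
Answer: 240/589*e1 + 60/589*e2 + 96/589*e3 - 120/589*e4


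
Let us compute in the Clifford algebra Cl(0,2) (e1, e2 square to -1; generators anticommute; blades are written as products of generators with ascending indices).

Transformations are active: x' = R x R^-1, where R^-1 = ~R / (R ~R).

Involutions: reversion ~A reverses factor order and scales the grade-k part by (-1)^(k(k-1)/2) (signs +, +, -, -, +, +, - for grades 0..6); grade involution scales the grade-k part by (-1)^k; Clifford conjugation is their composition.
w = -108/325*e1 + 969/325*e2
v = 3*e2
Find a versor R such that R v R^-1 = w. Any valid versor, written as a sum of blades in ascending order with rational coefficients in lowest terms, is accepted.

Construction: equal norms (both -9) license R = v + w = -108/325*e1 + 1944/325*e2 — nothing changes along that direction, while (v - w)/2 changes sign, so v maps onto w.
Answer: -108/325*e1 + 1944/325*e2


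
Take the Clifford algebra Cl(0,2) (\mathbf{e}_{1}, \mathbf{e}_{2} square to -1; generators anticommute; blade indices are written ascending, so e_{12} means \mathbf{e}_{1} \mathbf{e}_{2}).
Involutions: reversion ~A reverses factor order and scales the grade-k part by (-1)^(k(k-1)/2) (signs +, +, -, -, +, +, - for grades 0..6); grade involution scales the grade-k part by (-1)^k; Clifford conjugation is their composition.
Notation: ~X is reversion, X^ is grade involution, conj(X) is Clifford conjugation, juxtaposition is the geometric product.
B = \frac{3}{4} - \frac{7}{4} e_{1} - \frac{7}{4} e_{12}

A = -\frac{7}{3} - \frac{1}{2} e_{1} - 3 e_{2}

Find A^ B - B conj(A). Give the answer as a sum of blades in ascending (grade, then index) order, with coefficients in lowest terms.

first term: -\frac{7}{8} - \frac{19}{24} e_{1} + \frac{25}{8} e_{2} + \frac{28}{3} e_{12}
second term: -\frac{7}{8} + \frac{233}{24} e_{1} + \frac{11}{8} e_{2} - \frac{7}{6} e_{12}
Answer: -\frac{21}{2} e_{1} + \frac{7}{4} e_{2} + \frac{21}{2} e_{12}


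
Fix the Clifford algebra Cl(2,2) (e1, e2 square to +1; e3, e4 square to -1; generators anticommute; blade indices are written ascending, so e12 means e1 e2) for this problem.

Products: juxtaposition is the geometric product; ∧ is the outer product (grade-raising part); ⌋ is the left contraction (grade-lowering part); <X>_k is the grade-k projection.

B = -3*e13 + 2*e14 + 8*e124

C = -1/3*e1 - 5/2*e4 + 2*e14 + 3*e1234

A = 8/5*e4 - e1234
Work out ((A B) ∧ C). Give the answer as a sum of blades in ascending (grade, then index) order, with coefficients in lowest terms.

step 1: 16/5*e1 - 8*e3 - 64/5*e12 - 2*e23 - 3*e24 - 24/5*e134
step 2: -8/3*e13 - 8*e14 + 20*e34 + 2/3*e123 + 33*e124 + 16*e134 + 5*e234 - 4*e1234
Answer: -8/3*e13 - 8*e14 + 20*e34 + 2/3*e123 + 33*e124 + 16*e134 + 5*e234 - 4*e1234


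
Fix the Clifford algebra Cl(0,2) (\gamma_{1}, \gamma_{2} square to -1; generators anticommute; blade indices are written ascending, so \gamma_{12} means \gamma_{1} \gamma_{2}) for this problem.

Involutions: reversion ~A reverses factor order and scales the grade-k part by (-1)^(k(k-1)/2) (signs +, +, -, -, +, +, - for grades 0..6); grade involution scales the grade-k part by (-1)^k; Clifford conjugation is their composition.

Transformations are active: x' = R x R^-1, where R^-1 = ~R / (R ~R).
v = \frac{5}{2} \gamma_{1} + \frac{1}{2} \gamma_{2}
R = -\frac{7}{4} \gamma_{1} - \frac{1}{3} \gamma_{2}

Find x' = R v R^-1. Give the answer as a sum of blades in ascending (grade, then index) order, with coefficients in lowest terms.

~R = -\frac{7}{4} \gamma_{1} - \frac{1}{3} \gamma_{2}, and R ~R = -\frac{457}{144}, so R^-1 = ~R / (-\frac{457}{144}).
R v = \frac{109}{24} - \frac{1}{24} \gamma_{12}
Answer: \frac{2293}{914} \gamma_{1} + \frac{415}{914} \gamma_{2}


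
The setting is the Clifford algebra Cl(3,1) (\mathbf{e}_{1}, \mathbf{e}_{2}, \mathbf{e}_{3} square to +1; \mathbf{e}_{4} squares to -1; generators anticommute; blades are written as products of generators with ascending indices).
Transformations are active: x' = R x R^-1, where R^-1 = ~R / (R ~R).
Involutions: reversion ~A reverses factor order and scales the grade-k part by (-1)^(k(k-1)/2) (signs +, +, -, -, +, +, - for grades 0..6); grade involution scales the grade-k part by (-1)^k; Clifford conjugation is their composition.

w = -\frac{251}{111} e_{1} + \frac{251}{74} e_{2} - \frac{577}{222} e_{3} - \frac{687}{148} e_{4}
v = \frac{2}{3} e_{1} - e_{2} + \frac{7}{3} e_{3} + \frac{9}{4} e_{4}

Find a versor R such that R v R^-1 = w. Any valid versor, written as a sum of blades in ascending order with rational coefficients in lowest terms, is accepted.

Equal squares first: v^2 = w^2 = \frac{263}{144}. Then v + w = -\frac{59}{37} e_{1} + \frac{177}{74} e_{2} - \frac{59}{222} e_{3} - \frac{177}{74} e_{4} is a versor taking v to w, provided it is invertible.
Answer: -\frac{59}{37} e_{1} + \frac{177}{74} e_{2} - \frac{59}{222} e_{3} - \frac{177}{74} e_{4}


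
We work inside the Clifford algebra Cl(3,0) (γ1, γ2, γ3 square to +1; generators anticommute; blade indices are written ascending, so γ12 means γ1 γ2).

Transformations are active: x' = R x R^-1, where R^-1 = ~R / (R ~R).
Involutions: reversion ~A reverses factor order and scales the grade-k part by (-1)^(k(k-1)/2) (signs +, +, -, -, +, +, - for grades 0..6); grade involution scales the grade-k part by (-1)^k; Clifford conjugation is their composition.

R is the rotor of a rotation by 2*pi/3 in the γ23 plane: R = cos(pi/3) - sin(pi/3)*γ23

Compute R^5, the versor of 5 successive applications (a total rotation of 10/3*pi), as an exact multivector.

Rotor phase runs at HALF the rotation angle; powers of one rotor simply add phase, so after 5 steps in γ23 the phase is 5*pi/3 = 5*pi/3 and R^5 = cos(5*pi/3) - sin(5*pi/3)*γ23.
cos(5*pi/3) = 1/2 and sin(5*pi/3) = -sqrt(3)/2, so R^5 = 1/2 + sqrt(3)/2*γ23. The net rotation is 4/3*pi (after discarding 1 full turn, each of which contributes a factor -1 to the rotor); the rotor keeps the half-angle phase exactly.
Answer: 1/2 + sqrt(3)/2*γ23


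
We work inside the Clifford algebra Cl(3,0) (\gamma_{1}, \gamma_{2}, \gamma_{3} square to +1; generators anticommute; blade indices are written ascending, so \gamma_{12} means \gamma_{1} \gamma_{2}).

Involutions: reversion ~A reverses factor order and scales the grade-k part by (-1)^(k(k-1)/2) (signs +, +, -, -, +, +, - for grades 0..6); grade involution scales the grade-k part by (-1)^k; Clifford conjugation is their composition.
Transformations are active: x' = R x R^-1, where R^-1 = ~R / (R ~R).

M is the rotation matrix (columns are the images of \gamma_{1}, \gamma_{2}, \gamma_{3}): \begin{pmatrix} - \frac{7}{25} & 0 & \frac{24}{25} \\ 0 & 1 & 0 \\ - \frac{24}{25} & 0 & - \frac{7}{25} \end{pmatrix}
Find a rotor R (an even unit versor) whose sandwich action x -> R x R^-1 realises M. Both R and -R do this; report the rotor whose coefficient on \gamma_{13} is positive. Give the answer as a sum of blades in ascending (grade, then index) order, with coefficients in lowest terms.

Method: write R = a + b12*\gamma_{12} + b13*\gamma_{13} + b23*\gamma_{23} with a^2 + b12^2 + b13^2 + b23^2 = 1 (so R^-1 = ~R). Expanding the columns R e_j ~R gives tr M = 4a^2 - 1 and, from the antisymmetric part, M21 - M12 = -4a*b12, M13 - M31 = 4a*b13, M32 - M23 = -4a*b23.
Here tr M = \frac{11}{25}, so a^2 = (1 + tr M)/4 = \frac{9}{25} and a = ±\frac{3}{5}. Taking a = \frac{3}{5}: M21 - M12 = 0, M13 - M31 = \frac{48}{25}, M32 - M23 = 0, giving b12 = 0, b13 = \frac{4}{5}, b23 = 0, i.e. R = \frac{3}{5} + \frac{4}{5} \gamma_{13}.
Its \gamma_{13} coefficient is already positive.
Answer: \frac{3}{5} + \frac{4}{5} \gamma_{13}. Note: both R and -R realise this M (trace \frac{11}{25}); the covering map identifies them, and the \gamma_{13}-coefficient sign is the tie-breaker.


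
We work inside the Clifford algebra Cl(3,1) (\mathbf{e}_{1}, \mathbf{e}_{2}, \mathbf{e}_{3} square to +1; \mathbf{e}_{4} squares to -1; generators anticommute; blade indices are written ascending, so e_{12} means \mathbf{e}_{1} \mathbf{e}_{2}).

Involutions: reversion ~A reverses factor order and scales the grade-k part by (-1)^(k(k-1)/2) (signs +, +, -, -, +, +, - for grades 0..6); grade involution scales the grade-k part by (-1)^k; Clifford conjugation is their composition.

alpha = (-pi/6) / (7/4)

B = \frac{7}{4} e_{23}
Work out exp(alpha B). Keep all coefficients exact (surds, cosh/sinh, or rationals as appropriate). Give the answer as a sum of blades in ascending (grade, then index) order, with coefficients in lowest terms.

B^2 = (\frac{7}{4})^2*(e_{23})^2 = \frac{49}{16}*(-1) = -\frac{49}{16} (a basis 2-blade squares to minus the product of its generators' squares).
B^2 = -\frac{49}{16} — a negative square means the series sums to a rotation: l = \frac{7}{4}, alpha*l = - \frac{\pi}{6}, so exp(alpha B) = cos(- \frac{\pi}{6}) + (sin(- \frac{\pi}{6})/(\frac{7}{4}))*B = \frac{\sqrt{3}}{2} + (- \frac{2}{7})*B.
Answer: \frac{\sqrt{3}}{2} - \frac{1}{2} e_{23}


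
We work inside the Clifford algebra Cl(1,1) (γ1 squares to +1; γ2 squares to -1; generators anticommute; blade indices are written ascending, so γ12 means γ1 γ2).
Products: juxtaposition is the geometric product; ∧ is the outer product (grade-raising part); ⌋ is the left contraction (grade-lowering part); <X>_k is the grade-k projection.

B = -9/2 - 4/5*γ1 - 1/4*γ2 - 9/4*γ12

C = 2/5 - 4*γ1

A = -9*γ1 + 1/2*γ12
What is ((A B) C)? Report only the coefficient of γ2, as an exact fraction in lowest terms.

step 1: 243/40 + 325/8*γ1 + 413/20*γ2
step 2: -16007/100 - 161/20*γ1 + 413/50*γ2 + 413/5*γ12
Answer: 413/50


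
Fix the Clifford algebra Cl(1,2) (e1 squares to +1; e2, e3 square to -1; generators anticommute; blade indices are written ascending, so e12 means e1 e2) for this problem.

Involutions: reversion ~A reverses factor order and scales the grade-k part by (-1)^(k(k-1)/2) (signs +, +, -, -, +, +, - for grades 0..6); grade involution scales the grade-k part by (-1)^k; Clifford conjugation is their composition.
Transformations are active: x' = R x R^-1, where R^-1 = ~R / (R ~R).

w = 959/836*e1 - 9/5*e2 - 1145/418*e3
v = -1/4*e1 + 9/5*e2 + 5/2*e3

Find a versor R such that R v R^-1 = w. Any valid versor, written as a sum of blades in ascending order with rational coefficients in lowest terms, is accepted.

Why this works: both vectors square to -3771/400, so q(v) = q(w) and R = v + w = 375/418*e1 - 50/209*e3 carries v to w — its own direction survives, the complement (v - w)/2 flips.
Answer: 375/418*e1 - 50/209*e3


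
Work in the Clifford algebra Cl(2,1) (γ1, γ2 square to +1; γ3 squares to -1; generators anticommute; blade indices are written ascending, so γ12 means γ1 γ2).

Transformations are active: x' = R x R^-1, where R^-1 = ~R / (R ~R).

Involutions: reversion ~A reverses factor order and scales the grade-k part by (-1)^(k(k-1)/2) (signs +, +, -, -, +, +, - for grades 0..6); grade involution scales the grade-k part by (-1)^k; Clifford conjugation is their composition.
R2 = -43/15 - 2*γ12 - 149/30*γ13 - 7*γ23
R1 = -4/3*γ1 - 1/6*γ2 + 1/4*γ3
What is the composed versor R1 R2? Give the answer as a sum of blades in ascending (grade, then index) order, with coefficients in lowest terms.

Distribute over the terms of R1 (each basis-blade product reordered to ascending indices, repeated generators contracted through their squares):
(-4/3*γ1) R2 = 172/45*γ1 + 8/3*γ2 + 298/45*γ3 + 28/3*γ123
(-1/6*γ2) R2 = -1/3*γ1 + 43/90*γ2 + 7/6*γ3 - 149/180*γ123
(1/4*γ3) R2 = -149/120*γ1 - 7/4*γ2 - 43/60*γ3 - 1/2*γ123
Summing the partial products and collecting blades:
Answer: 809/360*γ1 + 251/180*γ2 + 1273/180*γ3 + 1441/180*γ123


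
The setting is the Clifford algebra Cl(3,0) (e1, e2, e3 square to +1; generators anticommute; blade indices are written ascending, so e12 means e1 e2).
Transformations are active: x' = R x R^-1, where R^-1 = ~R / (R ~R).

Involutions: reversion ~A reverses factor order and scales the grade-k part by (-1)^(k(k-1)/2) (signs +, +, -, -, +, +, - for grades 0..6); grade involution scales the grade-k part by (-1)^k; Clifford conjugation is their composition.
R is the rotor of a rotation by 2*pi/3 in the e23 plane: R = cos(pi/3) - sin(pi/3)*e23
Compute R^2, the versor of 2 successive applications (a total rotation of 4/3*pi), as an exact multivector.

The rotor phase is half the rotation angle and phases add under composition, so 2 steps in the e23 plane accumulate phase 2*(pi/3) = 2*pi/3: R^2 = cos(2*pi/3) - sin(2*pi/3)*e23.
cos(2*pi/3) = -1/2 and sin(2*pi/3) = sqrt(3)/2, so R^2 = -1/2 - sqrt(3)/2*e23. The net rotation is 4/3*pi; the rotor keeps the half-angle phase exactly.
Answer: -1/2 - sqrt(3)/2*e23


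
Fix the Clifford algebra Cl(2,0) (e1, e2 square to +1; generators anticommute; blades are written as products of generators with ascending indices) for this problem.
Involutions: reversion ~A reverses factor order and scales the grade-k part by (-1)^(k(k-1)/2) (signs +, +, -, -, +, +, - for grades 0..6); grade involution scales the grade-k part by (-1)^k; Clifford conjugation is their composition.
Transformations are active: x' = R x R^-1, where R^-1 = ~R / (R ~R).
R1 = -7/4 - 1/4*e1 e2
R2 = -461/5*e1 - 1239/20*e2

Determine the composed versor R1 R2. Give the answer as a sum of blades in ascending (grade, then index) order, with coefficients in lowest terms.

Distribute over the terms of R1 (each basis-blade product reordered to ascending indices, repeated generators contracted through their squares):
(-7/4) R2 = 3227/20*e1 + 8673/80*e2
(-1/4*e1 e2) R2 = 1239/80*e1 - 461/20*e2
Summing the partial products and collecting blades:
Answer: 14147/80*e1 + 6829/80*e2


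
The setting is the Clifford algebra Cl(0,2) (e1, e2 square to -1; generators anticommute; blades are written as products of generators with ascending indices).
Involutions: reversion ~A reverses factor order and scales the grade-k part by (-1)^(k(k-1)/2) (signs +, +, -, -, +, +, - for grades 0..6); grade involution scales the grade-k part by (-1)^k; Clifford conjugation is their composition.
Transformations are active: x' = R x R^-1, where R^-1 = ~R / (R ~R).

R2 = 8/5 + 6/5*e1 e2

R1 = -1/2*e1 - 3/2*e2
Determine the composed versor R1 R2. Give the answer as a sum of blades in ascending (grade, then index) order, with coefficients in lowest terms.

Distribute over the terms of R1 (each basis-blade product reordered to ascending indices, repeated generators contracted through their squares):
(-1/2*e1) R2 = -4/5*e1 + 3/5*e2
(-3/2*e2) R2 = -9/5*e1 - 12/5*e2
Summing the partial products and collecting blades:
Answer: -13/5*e1 - 9/5*e2


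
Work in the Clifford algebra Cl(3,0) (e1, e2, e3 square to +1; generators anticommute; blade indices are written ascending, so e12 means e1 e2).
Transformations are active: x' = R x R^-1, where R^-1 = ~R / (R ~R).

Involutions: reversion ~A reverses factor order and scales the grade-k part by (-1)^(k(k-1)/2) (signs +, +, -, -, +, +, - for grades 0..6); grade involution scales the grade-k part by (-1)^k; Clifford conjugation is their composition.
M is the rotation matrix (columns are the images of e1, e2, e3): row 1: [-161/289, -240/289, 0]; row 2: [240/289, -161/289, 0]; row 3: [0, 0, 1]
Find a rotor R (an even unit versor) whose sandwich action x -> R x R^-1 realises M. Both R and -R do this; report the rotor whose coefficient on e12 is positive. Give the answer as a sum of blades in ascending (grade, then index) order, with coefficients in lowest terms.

Method: write R = a + b12*e12 + b13*e13 + b23*e23 with a^2 + b12^2 + b13^2 + b23^2 = 1 (so R^-1 = ~R). Expanding the columns R e_j ~R gives tr M = 4a^2 - 1 and, from the antisymmetric part, M21 - M12 = -4a*b12, M13 - M31 = 4a*b13, M32 - M23 = -4a*b23.
Here tr M = -33/289, so a^2 = (1 + tr M)/4 = 64/289 and a = ±8/17. Taking a = 8/17: M21 - M12 = 480/289, M13 - M31 = 0, M32 - M23 = 0, giving b12 = -15/17, b13 = 0, b23 = 0, i.e. R = 8/17 - 15/17*e12.
Its e12 coefficient is negative, so report the other preimage -R.
Answer: -8/17 + 15/17*e12. Key observation: the double cover Spin(3) -> SO(3) sends R and -R to the same matrix (trace -33/289 here), so the stated sign of the e12 coefficient is what selects one sheet.


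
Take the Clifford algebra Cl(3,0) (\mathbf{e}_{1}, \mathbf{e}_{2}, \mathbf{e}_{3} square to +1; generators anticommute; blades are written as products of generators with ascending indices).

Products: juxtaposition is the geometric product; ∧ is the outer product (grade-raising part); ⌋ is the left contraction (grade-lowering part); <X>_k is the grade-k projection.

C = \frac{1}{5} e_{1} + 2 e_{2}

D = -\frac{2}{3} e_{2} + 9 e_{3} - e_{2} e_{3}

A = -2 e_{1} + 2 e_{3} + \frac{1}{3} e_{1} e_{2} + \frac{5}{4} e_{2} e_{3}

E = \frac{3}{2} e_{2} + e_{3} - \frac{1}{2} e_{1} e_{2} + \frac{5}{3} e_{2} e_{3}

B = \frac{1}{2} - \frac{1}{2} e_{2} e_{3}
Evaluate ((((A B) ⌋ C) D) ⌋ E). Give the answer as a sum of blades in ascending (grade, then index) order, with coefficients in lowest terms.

step 1: \frac{5}{8} - e_{1} + e_{2} + e_{3} + \frac{1}{6} e_{1} e_{2} - \frac{1}{6} e_{1} e_{3} + \frac{5}{8} e_{2} e_{3} + e_{1} e_{2} e_{3}
step 2: \frac{9}{5} + \frac{1}{8} e_{1} + \frac{5}{4} e_{2}
step 3: -\frac{5}{6} - \frac{6}{5} e_{2} + \frac{299}{20} e_{3} - \frac{1}{12} e_{1} e_{2} + \frac{9}{8} e_{1} e_{3} + \frac{189}{20} e_{2} e_{3} - \frac{1}{8} e_{1} e_{2} e_{3}
step 4: -\frac{317}{120} - \frac{3}{5} e_{1} - \frac{157}{6} e_{2} - \frac{17}{6} e_{3} + \frac{5}{12} e_{1} e_{2} - \frac{25}{18} e_{2} e_{3}
Answer: -\frac{317}{120} - \frac{3}{5} e_{1} - \frac{157}{6} e_{2} - \frac{17}{6} e_{3} + \frac{5}{12} e_{1} e_{2} - \frac{25}{18} e_{2} e_{3}


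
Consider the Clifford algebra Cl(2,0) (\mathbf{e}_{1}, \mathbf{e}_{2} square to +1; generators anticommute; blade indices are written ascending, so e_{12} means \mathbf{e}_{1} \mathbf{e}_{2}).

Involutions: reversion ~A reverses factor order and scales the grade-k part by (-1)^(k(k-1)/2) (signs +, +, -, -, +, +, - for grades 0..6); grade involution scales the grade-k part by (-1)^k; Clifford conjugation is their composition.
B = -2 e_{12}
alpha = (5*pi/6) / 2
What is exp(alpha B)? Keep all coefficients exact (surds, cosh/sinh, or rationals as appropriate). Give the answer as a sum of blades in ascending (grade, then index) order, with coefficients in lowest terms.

B^2 = (-2)^2*(e_{12})^2 = 4*(-1) = -4 (a basis 2-blade squares to minus the product of its generators' squares).
B^2 = -4 — since the square is negative, the closed form is circular: l = 2, alpha*l = \frac{5 \pi}{6}, so exp(alpha B) = cos(\frac{5 \pi}{6}) + (sin(\frac{5 \pi}{6})/2)*B = - \frac{\sqrt{3}}{2} + (\frac{1}{4})*B.
Answer: - \frac{\sqrt{3}}{2} - \frac{1}{2} e_{12}


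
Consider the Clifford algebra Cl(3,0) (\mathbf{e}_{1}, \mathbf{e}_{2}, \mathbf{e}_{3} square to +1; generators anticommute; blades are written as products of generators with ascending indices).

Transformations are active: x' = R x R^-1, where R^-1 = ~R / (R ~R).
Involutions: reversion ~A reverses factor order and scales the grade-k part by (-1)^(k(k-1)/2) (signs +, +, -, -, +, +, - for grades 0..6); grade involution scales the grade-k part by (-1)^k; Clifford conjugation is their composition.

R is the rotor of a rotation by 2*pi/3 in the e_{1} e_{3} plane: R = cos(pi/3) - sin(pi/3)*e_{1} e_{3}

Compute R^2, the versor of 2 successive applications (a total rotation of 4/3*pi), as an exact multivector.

The rotor phase is half the rotation angle and phases add under composition, so 2 steps in the e_{1} e_{3} plane accumulate phase 2*(pi/3) = \frac{2 \pi}{3}: R^2 = cos(\frac{2 \pi}{3}) - sin(\frac{2 \pi}{3})*e_{1} e_{3}.
cos(\frac{2 \pi}{3}) = - \frac{1}{2} and sin(\frac{2 \pi}{3}) = \frac{\sqrt{3}}{2}, so R^2 = -\frac{1}{2} - \frac{\sqrt{3}}{2} e_{1} e_{3}. The net rotation is 4/3*pi; the rotor keeps the half-angle phase exactly.
Answer: -\frac{1}{2} - \frac{\sqrt{3}}{2} e_{1} e_{3}


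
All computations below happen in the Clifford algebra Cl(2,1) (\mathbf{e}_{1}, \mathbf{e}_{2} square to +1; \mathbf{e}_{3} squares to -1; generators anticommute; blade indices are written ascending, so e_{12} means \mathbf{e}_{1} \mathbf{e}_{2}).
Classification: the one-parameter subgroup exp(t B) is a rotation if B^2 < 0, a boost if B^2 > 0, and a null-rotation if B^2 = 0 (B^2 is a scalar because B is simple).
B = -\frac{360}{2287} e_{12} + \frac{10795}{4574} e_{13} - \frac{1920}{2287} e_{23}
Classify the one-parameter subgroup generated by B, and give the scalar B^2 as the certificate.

B^2 term by term: the squares give (-\frac{360}{2287})^2*(e_{12})^2 + (\frac{10795}{4574})^2*(e_{13})^2 + (-\frac{1920}{2287})^2*(e_{23})^2 = \frac{129600}{5230369}*(-1) + \frac{116532025}{20921476}*(+1) + \frac{3686400}{5230369}*(+1) = \frac{25}{4} (each basis 2-blade squares to minus the product of its generators' squares); cross terms between blades sharing an index anticommute and cancel. So B^2 = \frac{25}{4}.
Answer: boost, certificate B^2 = \frac{25}{4}. Why this suffices: the scalar \frac{25}{4} survives any versor conjugation, so its sign alone determines the class however B is presented.


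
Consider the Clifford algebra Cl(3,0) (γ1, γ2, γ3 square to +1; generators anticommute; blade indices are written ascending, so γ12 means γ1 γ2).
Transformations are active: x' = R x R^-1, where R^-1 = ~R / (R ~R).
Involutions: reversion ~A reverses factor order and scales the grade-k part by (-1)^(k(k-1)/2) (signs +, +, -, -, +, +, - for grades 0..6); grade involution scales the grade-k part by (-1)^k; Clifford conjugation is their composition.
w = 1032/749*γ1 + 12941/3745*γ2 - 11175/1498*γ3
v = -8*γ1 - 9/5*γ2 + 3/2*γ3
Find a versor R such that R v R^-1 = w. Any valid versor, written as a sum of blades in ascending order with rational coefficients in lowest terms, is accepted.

Take R = v + w = -4960/749*γ1 + 1240/749*γ2 - 4464/749*γ3. Because q(v) = q(w) = 6949/100, conjugation by R sends v exactly to w.
Answer: -4960/749*γ1 + 1240/749*γ2 - 4464/749*γ3


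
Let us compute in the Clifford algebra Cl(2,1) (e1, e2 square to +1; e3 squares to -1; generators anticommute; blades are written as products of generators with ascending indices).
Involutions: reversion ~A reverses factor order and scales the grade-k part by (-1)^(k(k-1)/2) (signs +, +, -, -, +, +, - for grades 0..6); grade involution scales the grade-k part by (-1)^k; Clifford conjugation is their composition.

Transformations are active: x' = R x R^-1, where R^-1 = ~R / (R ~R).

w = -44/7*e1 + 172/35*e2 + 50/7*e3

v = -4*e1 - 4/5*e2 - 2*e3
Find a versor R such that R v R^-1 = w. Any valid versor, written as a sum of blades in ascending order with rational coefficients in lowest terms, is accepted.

Since q(v) = q(w) = 316/25, the sum R = v + w = -72/7*e1 + 144/35*e2 + 36/7*e3 does the job whenever invertible.
Answer: -72/7*e1 + 144/35*e2 + 36/7*e3


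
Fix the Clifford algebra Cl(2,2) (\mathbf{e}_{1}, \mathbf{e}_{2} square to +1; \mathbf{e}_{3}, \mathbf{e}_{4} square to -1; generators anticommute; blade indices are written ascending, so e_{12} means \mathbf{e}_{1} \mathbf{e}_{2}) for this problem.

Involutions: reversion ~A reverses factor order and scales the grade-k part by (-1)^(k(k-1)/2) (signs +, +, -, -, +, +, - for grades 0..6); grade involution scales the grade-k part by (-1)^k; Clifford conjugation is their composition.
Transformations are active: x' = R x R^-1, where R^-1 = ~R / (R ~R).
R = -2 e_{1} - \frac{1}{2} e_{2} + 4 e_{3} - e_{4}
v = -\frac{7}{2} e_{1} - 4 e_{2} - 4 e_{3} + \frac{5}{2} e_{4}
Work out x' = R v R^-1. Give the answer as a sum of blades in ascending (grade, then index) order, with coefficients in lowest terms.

~R = -2 e_{1} - \frac{1}{2} e_{2} + 4 e_{3} - e_{4}, and R ~R = -\frac{51}{4}, so R^-1 = ~R / (-\frac{51}{4}).
R v = \frac{55}{2} + \frac{25}{4} e_{12} + 22 e_{13} - \frac{17}{2} e_{14} + 18 e_{23} - \frac{21}{4} e_{24} + 6 e_{34}
Answer: \frac{1237}{102} e_{1} + \frac{314}{51} e_{2} - \frac{676}{51} e_{3} + \frac{185}{102} e_{4}


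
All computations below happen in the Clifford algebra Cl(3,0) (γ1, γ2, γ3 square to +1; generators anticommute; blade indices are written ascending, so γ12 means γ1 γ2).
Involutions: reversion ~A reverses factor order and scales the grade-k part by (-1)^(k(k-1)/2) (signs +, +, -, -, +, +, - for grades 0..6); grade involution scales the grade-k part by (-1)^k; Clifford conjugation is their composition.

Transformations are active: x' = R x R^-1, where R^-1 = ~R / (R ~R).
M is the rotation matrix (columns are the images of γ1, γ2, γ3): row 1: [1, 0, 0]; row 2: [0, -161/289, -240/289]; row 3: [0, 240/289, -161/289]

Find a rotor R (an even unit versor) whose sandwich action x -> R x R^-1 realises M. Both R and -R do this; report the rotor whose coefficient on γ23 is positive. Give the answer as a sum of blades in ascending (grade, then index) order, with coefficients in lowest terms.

Method: write R = a + b12*γ12 + b13*γ13 + b23*γ23 with a^2 + b12^2 + b13^2 + b23^2 = 1 (so R^-1 = ~R). Expanding the columns R e_j ~R gives tr M = 4a^2 - 1 and, from the antisymmetric part, M21 - M12 = -4a*b12, M13 - M31 = 4a*b13, M32 - M23 = -4a*b23.
Here tr M = -33/289, so a^2 = (1 + tr M)/4 = 64/289 and a = ±8/17. Taking a = 8/17: M21 - M12 = 0, M13 - M31 = 0, M32 - M23 = 480/289, giving b12 = 0, b13 = 0, b23 = -15/17, i.e. R = 8/17 - 15/17*γ23.
Its γ23 coefficient is negative, so report the other preimage -R.
Answer: -8/17 + 15/17*γ23. Key observation: the double cover Spin(3) -> SO(3) sends R and -R to the same matrix (trace -33/289 here), so the stated sign of the γ23 coefficient is what selects one sheet.


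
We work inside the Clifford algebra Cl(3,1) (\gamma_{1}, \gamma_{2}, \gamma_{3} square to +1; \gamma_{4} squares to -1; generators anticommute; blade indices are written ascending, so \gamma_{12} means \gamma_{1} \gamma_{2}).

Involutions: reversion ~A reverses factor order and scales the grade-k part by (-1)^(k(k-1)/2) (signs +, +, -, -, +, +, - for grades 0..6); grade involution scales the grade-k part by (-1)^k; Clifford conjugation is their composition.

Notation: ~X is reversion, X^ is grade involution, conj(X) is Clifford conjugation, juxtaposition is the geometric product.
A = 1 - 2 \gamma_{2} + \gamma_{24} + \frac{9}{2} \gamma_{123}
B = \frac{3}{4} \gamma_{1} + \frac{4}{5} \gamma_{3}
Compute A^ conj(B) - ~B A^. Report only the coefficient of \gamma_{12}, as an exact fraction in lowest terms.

first term: -\frac{3}{4} \gamma_{1} - \frac{4}{5} \gamma_{3} + \frac{51}{10} \gamma_{12} + \frac{71}{40} \gamma_{23} - \frac{3}{4} \gamma_{124} + \frac{4}{5} \gamma_{234}
second term: \frac{3}{4} \gamma_{1} + \frac{4}{5} \gamma_{3} - \frac{21}{10} \gamma_{12} - \frac{199}{40} \gamma_{23} + \frac{3}{4} \gamma_{124} - \frac{4}{5} \gamma_{234}
Answer: \frac{36}{5}


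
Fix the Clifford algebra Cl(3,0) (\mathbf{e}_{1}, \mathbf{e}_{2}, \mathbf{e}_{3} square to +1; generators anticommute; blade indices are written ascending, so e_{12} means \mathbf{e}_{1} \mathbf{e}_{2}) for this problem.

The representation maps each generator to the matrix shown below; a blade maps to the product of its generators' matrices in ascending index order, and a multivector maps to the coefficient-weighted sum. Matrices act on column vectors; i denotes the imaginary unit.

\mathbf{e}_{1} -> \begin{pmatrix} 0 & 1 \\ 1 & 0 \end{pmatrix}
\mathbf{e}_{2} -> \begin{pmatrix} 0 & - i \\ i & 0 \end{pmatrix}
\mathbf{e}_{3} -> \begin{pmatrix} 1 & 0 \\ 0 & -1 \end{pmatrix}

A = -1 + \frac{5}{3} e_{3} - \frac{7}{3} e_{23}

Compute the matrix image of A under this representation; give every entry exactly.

Bivector images (products of the table entries): rho(e_{23}) = rho(\mathbf{e}_{2})rho(\mathbf{e}_{3}) = \begin{pmatrix} 0 & i \\ i & 0 \end{pmatrix}.
M = (-1)*1 + (\frac{5}{3})*rho(e_{3}) + (-\frac{7}{3})*rho(e_{23}), summed entrywise (1 is the identity matrix):
Answer: \begin{pmatrix} \frac{2}{3} & - \frac{7 i}{3} \\ - \frac{7 i}{3} & - \frac{8}{3} \end{pmatrix}


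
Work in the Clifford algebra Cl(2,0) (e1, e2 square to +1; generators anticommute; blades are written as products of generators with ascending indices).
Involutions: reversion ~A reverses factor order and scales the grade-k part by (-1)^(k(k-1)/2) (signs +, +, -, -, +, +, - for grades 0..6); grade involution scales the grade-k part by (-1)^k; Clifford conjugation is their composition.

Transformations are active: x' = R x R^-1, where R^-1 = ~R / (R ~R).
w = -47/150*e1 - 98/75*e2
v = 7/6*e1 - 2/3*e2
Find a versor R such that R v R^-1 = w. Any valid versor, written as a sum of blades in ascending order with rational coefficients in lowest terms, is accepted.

Why this works: both vectors square to 65/36, so q(v) = q(w) and R = v + w = 64/75*e1 - 148/75*e2 carries v to w — its own direction survives, the complement (v - w)/2 flips.
Answer: 64/75*e1 - 148/75*e2


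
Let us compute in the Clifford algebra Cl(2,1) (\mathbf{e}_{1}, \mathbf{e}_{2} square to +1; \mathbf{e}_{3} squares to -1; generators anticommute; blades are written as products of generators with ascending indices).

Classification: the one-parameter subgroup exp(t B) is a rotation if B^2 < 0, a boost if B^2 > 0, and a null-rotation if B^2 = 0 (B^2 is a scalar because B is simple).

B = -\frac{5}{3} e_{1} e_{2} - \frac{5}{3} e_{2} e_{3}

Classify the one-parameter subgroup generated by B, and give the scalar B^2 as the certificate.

B^2 term by term: the squares give (-\frac{5}{3})^2*(e_{1} e_{2})^2 + (-\frac{5}{3})^2*(e_{2} e_{3})^2 = \frac{25}{9}*(-1) + \frac{25}{9}*(+1) = 0 (each basis 2-blade squares to minus the product of its generators' squares); cross terms between blades sharing an index anticommute and cancel. So B^2 = 0.
Answer: null-rotation, certificate B^2 = 0. The class reads off the invariant scalar 0 directly.


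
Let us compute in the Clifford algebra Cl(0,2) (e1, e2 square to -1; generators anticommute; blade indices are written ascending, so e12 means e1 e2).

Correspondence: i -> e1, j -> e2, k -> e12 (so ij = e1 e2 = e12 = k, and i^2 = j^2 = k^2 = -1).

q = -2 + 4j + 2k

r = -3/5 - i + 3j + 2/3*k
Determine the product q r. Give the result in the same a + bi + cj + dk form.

In blades: q = -2 + 4*e2 + 2*e12, r = -3/5 - e1 + 3*e2 + 2/3*e12.
Distribute q over r term by term (generator squares from the signature, products reordered to ascending indices): (-2)*r = 6/5 + 2*e1 - 6*e2 - 4/3*e12; (4*e2)*r = -12 + 8/3*e1 - 12/5*e2 + 4*e12; (2*e12)*r = -4/3 - 6*e1 - 2*e2 - 6/5*e12.
Sum: -182/15 - 4/3*e1 - 52/5*e2 + 22/15*e12; translating back through the correspondence:
Answer: -182/15 - 4/3*i - 52/5*j + 22/15*k
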